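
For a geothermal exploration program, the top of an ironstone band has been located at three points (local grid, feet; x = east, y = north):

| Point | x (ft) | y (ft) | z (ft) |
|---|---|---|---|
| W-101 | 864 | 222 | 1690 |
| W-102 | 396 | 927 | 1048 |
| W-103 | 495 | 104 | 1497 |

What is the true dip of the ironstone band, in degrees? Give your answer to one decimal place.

39.2°

Two edge vectors: W-101→W-102 = (-468, 705, -642), W-101→W-103 = (-369, -118, -193).
Normal n = (W-101→W-102) × (W-101→W-103) = (-211821, 146574, 315369).
So ∂z/∂x = −n_x/n_z = 0.67166 and ∂z/∂y = −n_y/n_z = −0.46477.
Gradient magnitude |∇z| = √(a² + b²) = √(0.45113 + 0.21601) = 0.81679.
True dip = arctan(0.81679) = 39.2°, dipping toward NW (azimuth ≈ 305°).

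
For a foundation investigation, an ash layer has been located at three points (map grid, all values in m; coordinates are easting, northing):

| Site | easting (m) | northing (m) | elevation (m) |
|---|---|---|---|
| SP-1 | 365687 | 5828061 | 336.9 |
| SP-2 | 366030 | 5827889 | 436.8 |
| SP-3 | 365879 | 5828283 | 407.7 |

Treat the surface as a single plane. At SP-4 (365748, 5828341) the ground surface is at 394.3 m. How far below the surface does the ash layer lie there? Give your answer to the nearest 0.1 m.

25.1 m

Let the plane be z = a·easting + b·northing + c.
SP-2−SP-1: 343a − 172b = 99.9;  SP-3−SP-1: 192a + 222b = 70.8.
Solving gives a = 0.314696345, b = 0.046749107.
Then c = 336.9 − a·365687 − b·5828061 = −387200.11.
At (365748, 5828341): z_contact = 115099.56 + 272469.74 − 387200.11 = 369.19 m.
Depth below ground = 394.3 − 369.19 = 25.1 m.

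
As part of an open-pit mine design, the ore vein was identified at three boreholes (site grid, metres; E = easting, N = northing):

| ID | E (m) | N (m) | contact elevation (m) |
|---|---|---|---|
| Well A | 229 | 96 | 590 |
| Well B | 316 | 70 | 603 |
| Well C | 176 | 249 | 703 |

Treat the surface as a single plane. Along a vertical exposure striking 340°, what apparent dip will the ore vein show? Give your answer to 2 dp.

Let the plane be z = a·E + b·N + c.
Well B−Well A: 87a − 26b = 13;  Well C−Well A: −53a + 153b = 113.
Solving gives a = 0.41289, b = 0.88159.
Unit vector along 340° is (sin 340°, cos 340°) = (-0.3420, 0.9397).
Slope in that direction = a·(-0.3420) + b·(0.9397) = 0.68721.
Apparent dip = arctan|0.68721| = 34.50° (true dip is 44.2°, so apparent ≤ true as expected).

34.50°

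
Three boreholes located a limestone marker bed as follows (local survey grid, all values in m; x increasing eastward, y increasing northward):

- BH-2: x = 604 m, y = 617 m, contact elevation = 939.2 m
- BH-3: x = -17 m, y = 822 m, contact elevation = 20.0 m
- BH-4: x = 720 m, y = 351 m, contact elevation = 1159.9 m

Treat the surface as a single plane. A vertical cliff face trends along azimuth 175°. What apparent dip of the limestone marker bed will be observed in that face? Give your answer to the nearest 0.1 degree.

18.6°

Let the plane be z = a·x + b·y + c.
BH-3−BH-2: −621a + 205b = −919.2;  BH-4−BH-2: 116a − 266b = 220.7.
Solving gives a = 1.40916, b = −0.21518.
Unit vector along 175° is (sin 175°, cos 175°) = (0.0872, -0.9962).
Slope in that direction = a·(0.0872) + b·(-0.9962) = 0.33718.
Apparent dip = arctan|0.33718| = 18.6° (true dip is 54.9°, so apparent ≤ true as expected).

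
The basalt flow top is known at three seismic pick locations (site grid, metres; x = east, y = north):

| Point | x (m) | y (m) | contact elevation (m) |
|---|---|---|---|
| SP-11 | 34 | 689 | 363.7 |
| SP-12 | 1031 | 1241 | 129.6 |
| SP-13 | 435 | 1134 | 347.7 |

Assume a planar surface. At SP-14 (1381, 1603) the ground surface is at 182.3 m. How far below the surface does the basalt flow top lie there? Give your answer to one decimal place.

75.9 m

Two edge vectors: SP-11→SP-12 = (997, 552, -234.1), SP-11→SP-13 = (401, 445, -16).
Normal n = (SP-11→SP-12) × (SP-11→SP-13) = (95342.5, -77922.1, 222313).
So ∂z/∂x = −n_x/n_z = −0.428866 and ∂z/∂y = −n_y/n_z = 0.350506.
Intercept c from SP-11: 363.7 + 14.58 − 241.50 = 136.78.
At (1381, 1603): z_contact = −592.26 + 561.86 + 136.78 = 106.38 m.
Depth below ground = 182.3 − 106.38 = 75.9 m.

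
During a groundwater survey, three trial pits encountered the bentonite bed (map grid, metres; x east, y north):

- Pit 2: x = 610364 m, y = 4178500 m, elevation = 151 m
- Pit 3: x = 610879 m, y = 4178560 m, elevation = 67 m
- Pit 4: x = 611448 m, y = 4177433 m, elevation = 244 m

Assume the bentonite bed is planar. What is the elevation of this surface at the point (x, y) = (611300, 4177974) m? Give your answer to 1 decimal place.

141.9 m

Two edge vectors: Pit 2→Pit 3 = (515, 60, -84), Pit 2→Pit 4 = (1084, -1067, 93).
Normal n = (Pit 2→Pit 3) × (Pit 2→Pit 4) = (-84048, -138951, -614545).
So ∂z/∂x = −n_x/n_z = −0.136764598 and ∂z/∂y = −n_y/n_z = −0.226103865.
Intercept c from Pit 2: 151 + 83476.19 + 944775.00 = 1028402.19.
At (611300, 4177974): z = −83604.2 − 944656.1 + 1028402.19 = 141.9 m.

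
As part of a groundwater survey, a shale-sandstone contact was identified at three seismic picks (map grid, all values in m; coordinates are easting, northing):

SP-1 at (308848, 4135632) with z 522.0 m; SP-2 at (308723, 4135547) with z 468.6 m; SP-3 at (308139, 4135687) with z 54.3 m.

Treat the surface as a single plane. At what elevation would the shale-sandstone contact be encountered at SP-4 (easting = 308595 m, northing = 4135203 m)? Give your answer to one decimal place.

492.8 m

Let the plane be z = a·easting + b·northing + c.
SP-2−SP-1: −125a − 85b = −53.4;  SP-3−SP-1: −709a + 55b = −467.7.
Solving gives a = 0.635857909, b = −0.306849866.
Then c = 522 − a·308848 − b·4135632 = 1073156.68.
At (308595, 4135203): z = 196222.6 − 1268886.5 + 1073156.68 = 492.8 m.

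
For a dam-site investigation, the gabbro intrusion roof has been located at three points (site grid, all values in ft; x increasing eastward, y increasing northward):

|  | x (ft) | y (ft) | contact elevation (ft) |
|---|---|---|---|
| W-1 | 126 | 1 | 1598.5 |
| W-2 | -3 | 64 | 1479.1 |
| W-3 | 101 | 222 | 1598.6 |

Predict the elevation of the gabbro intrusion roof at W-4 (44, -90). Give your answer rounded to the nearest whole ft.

Two edge vectors: W-1→W-2 = (-129, 63, -119.4), W-1→W-3 = (-25, 221, 0.1).
Normal n = (W-1→W-2) × (W-1→W-3) = (26393.7, 2997.9, -26934).
So ∂z/∂x = −n_x/n_z = 0.97994 and ∂z/∂y = −n_y/n_z = 0.11131.
Intercept c from W-1: 1598.5 − 123.47 − 0.11 = 1474.92.
At (44, -90): z = 43.1 − 10.0 + 1474.92 = 1508.0 ft.

1508 ft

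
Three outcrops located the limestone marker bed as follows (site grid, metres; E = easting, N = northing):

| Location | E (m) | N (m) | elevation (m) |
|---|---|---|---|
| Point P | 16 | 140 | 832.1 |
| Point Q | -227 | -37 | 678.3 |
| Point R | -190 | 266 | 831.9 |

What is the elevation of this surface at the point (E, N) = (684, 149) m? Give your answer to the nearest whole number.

Let the plane be z = a·E + b·N + c.
Point Q−Point P: −243a − 177b = −153.8;  Point R−Point P: −206a + 126b = −0.2.
Solving gives a = 0.28942, b = 0.47159.
Then c = 832.1 − a·16 − b·140 = 761.45.
At (684, 149): z = 198.0 + 70.3 + 761.45 = 1029.7 m.

1030 m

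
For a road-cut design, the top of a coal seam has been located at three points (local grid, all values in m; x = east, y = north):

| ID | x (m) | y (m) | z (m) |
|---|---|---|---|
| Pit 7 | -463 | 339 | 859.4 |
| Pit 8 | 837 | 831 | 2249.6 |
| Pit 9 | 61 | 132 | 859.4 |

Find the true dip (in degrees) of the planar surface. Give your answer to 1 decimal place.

56.1°

Two edge vectors: Pit 7→Pit 8 = (1300, 492, 1390.2), Pit 7→Pit 9 = (524, -207, 0).
Normal n = (Pit 7→Pit 8) × (Pit 7→Pit 9) = (287771.4, 728464.8, -526908).
So ∂z/∂x = −n_x/n_z = 0.54615 and ∂z/∂y = −n_y/n_z = 1.38253.
Gradient magnitude |∇z| = √(a² + b²) = √(0.29828 + 1.91138) = 1.48649.
True dip = arctan(1.48649) = 56.1°, dipping toward SSW (azimuth ≈ 202°).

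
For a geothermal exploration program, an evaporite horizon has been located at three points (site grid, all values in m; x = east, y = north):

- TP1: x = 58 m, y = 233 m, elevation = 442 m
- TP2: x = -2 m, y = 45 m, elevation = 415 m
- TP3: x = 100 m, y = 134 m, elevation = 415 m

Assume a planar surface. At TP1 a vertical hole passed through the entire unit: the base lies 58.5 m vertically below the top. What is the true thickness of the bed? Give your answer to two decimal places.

56.56 m

Two edge vectors: TP1→TP2 = (-60, -188, -27), TP1→TP3 = (42, -99, -27).
Normal n = (TP1→TP2) × (TP1→TP3) = (2403, -2754, 13836).
So ∂z/∂x = −n_x/n_z = −0.17368 and ∂z/∂y = −n_y/n_z = 0.19905.
|∇z| = √(a²+b²) = 0.26416, so dip δ = arctan(0.26416) = 14.80°.
True thickness = vertical thickness × cos δ = 58.5 × cos 14.80° = 56.56 m.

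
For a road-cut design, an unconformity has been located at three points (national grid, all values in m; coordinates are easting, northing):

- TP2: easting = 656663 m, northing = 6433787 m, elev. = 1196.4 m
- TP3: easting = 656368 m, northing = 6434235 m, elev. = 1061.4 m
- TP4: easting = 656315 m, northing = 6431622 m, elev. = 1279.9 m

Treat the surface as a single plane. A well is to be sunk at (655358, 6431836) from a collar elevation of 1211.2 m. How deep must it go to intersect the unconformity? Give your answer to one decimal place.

257.6 m

Let the plane be z = a·easting + b·northing + c.
TP3−TP2: −295a + 448b = −135;  TP4−TP2: −348a − 2165b = 83.5.
Solving gives a = 0.320757282, b = −0.090126344.
Then c = 1196.4 − a·656663 − b·6433787 = 370420.66.
At (655358, 6431836): z_contact = 210210.85 − 579677.86 + 370420.66 = 953.65 m.
Depth below ground = 1211.2 − 953.65 = 257.6 m.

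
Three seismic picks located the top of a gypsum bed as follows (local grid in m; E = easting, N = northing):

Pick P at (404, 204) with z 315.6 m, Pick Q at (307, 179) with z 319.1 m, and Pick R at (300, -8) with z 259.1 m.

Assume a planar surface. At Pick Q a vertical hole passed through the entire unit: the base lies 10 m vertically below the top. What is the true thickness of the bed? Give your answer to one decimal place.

9.4 m

Two edge vectors: Pick P→Pick Q = (-97, -25, 3.5), Pick P→Pick R = (-104, -212, -56.5).
Normal n = (Pick P→Pick Q) × (Pick P→Pick R) = (2154.5, -5844.5, 17964).
So ∂z/∂E = −n_x/n_z = −0.11993 and ∂z/∂N = −n_y/n_z = 0.32535.
|∇z| = √(a²+b²) = 0.34675, so dip δ = arctan(0.34675) = 19.12°.
True thickness = vertical thickness × cos δ = 10 × cos 19.12° = 9.4 m.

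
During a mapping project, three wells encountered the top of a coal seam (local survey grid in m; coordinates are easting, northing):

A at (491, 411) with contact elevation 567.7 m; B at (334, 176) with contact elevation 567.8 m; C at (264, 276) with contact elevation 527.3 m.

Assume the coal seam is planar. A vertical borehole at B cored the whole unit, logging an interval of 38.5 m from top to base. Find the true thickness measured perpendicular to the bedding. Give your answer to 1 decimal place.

36.3 m

Let the plane be z = a·easting + b·northing + c.
B−A: −157a − 235b = 0.1;  C−A: −227a − 135b = −40.4.
Solving gives a = 0.29572, b = −0.19799.
|∇z| = √(a²+b²) = 0.35588, so dip δ = arctan(0.35588) = 19.59°.
True thickness = vertical thickness × cos δ = 38.5 × cos 19.59° = 36.3 m.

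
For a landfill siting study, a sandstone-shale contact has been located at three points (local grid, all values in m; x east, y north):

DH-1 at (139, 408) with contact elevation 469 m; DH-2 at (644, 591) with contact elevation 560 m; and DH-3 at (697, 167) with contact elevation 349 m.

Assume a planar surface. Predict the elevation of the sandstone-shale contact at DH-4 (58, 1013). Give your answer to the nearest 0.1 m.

Two edge vectors: DH-1→DH-2 = (505, 183, 91), DH-1→DH-3 = (558, -241, -120).
Normal n = (DH-1→DH-2) × (DH-1→DH-3) = (-29, 111378, -223819).
So ∂z/∂x = −n_x/n_z = −0.000130 and ∂z/∂y = −n_y/n_z = 0.497625.
Intercept c from DH-1: 469 + 0.02 − 203.03 = 265.99.
At (58, 1013): z = −0.0 + 504.1 + 265.99 = 770.1 m.

770.1 m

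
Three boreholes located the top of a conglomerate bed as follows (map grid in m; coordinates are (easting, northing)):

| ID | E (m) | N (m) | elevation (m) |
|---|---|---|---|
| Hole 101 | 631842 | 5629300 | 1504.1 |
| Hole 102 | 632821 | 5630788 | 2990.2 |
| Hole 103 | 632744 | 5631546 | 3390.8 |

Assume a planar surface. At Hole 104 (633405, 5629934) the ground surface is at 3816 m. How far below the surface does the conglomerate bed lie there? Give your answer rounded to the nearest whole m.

Let the plane be z = a·E + b·N + c.
Hole 102−Hole 101: 979a + 1488b = 1486.1;  Hole 103−Hole 101: 902a + 2246b = 1886.7.
Solving gives a = 0.61911638, b = 0.59138781.
Then c = 1504.1 − a·631842 − b·5629300 = −3718779.04.
At (633405, 5629934): z_contact = 392151.4 + 3329474.3 − 3718779.04 = 2846.7 m.
Depth below ground = 3816 − 2846.7 = 969 m.

969 m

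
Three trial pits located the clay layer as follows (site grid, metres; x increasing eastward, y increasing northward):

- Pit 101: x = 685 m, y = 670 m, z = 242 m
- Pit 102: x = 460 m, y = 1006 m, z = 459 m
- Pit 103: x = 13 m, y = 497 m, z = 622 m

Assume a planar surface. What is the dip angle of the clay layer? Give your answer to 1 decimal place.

Let the plane be z = a·x + b·y + c.
Pit 102−Pit 101: −225a + 336b = 217;  Pit 103−Pit 101: −672a − 173b = 380.
Solving gives a = −0.62414, b = 0.22788.
Gradient magnitude |∇z| = √(a² + b²) = √(0.38955 + 0.05193) = 0.66444.
True dip = arctan(0.66444) = 33.6°, dipping toward ESE (azimuth ≈ 110°).

33.6°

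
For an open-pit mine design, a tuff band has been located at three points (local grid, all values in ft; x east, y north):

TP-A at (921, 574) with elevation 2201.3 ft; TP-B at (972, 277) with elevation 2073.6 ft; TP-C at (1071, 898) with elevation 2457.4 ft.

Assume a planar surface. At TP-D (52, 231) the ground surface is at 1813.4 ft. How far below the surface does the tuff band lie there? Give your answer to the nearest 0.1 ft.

Let the plane be z = a·x + b·y + c.
TP-B−TP-A: 51a − 297b = −127.7;  TP-C−TP-A: 150a + 324b = 256.1.
Solving gives a = 0.567949, b = 0.527493.
Then c = 2201.3 − a·921 − b·574 = 1375.44.
At (52, 231): z_contact = 29.53 + 121.85 + 1375.44 = 1526.82 ft.
Depth below ground = 1813.4 − 1526.82 = 286.6 ft.

286.6 ft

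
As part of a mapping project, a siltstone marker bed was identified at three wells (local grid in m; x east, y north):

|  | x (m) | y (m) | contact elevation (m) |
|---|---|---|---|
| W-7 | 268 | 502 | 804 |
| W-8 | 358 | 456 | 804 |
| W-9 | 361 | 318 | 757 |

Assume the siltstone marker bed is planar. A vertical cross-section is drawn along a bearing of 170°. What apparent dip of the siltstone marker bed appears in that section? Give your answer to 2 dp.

17.15°

Let the plane be z = a·x + b·y + c.
W-8−W-7: 90a − 46b = 0;  W-9−W-7: 93a − 184b = −47.
Solving gives a = 0.17603, b = 0.34441.
Unit vector along 170° is (sin 170°, cos 170°) = (0.1736, -0.9848).
Slope in that direction = a·(0.1736) + b·(-0.9848) = −0.30861.
Apparent dip = arctan|0.30861| = 17.15° (true dip is 21.1°, so apparent ≤ true as expected).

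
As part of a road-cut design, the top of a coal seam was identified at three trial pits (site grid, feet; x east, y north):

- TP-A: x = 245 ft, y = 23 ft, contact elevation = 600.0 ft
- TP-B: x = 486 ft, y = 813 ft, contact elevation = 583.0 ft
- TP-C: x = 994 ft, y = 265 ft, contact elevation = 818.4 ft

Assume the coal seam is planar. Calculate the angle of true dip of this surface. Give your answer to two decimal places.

19.45°

Let the plane be z = a·x + b·y + c.
TP-B−TP-A: 241a + 790b = −17;  TP-C−TP-A: 749a + 242b = 218.4.
Solving gives a = 0.33118, b = −0.12255.
Gradient magnitude |∇z| = √(a² + b²) = √(0.10968 + 0.01502) = 0.35313.
True dip = arctan(0.35313) = 19.45°, dipping toward WNW (azimuth ≈ 290°).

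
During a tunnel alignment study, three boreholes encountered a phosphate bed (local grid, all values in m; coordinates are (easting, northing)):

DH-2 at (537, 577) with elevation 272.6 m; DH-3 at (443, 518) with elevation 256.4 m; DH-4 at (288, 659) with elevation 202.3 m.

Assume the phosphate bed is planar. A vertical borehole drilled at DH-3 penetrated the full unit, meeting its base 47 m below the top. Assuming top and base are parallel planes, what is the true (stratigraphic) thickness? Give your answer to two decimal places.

Two edge vectors: DH-2→DH-3 = (-94, -59, -16.2), DH-2→DH-4 = (-249, 82, -70.3).
Normal n = (DH-2→DH-3) × (DH-2→DH-4) = (5476.1, -2574.4, -22399).
So ∂z/∂E = −n_x/n_z = 0.24448 and ∂z/∂N = −n_y/n_z = −0.11493.
|∇z| = √(a²+b²) = 0.27015, so dip δ = arctan(0.27015) = 15.12°.
True thickness = vertical thickness × cos δ = 47 × cos 15.12° = 45.37 m.

45.37 m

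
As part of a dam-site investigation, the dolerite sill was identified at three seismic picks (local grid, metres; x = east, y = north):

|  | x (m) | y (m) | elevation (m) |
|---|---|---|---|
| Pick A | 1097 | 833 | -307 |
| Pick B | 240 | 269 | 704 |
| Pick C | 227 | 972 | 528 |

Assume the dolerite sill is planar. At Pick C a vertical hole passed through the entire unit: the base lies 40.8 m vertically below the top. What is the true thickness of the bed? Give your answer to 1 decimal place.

Let the plane be z = a·x + b·y + c.
Pick B−Pick A: −857a − 564b = 1011;  Pick C−Pick A: −870a + 139b = 835.
Solving gives a = −1.00273, b = −0.26890.
|∇z| = √(a²+b²) = 1.03816, so dip δ = arctan(1.03816) = 46.07°.
True thickness = vertical thickness × cos δ = 40.8 × cos 46.07° = 28.3 m.

28.3 m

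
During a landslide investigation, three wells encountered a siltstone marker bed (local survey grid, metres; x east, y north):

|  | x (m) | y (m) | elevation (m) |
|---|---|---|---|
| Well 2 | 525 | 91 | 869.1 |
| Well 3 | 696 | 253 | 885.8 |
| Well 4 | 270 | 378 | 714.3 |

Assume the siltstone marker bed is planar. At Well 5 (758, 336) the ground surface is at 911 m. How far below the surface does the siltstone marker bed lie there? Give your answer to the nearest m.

Two edge vectors: Well 2→Well 3 = (171, 162, 16.7), Well 2→Well 4 = (-255, 287, -154.8).
Normal n = (Well 2→Well 3) × (Well 2→Well 4) = (-29870.5, 22212.3, 90387).
So ∂z/∂x = −n_x/n_z = 0.33047 and ∂z/∂y = −n_y/n_z = −0.24575.
Intercept c from Well 2: 869.1 − 173.50 + 22.36 = 717.96.
At (758, 336): z_contact = 250.5 − 82.6 + 717.96 = 885.9 m.
Depth below ground = 911 − 885.9 = 25 m.

25 m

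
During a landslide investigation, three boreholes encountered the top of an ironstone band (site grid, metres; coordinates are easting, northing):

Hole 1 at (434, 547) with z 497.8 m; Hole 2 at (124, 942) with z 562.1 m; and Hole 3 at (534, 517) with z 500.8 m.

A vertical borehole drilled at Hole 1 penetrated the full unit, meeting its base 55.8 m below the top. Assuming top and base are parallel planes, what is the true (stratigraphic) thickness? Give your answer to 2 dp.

53.94 m

Two edge vectors: Hole 1→Hole 2 = (-310, 395, 64.3), Hole 1→Hole 3 = (100, -30, 3).
Normal n = (Hole 1→Hole 2) × (Hole 1→Hole 3) = (3114, 7360, -30200).
So ∂z/∂easting = −n_x/n_z = 0.10311 and ∂z/∂northing = −n_y/n_z = 0.24371.
|∇z| = √(a²+b²) = 0.26462, so dip δ = arctan(0.26462) = 14.82°.
True thickness = vertical thickness × cos δ = 55.8 × cos 14.82° = 53.94 m.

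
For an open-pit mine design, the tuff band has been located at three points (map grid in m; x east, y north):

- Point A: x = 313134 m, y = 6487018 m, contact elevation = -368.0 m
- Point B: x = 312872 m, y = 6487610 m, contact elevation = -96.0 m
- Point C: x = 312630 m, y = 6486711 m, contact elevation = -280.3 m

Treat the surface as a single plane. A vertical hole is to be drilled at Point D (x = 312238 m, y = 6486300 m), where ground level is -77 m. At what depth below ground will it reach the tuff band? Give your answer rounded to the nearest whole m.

Let the plane be z = a·x + b·y + c.
Point B−Point A: −262a + 592b = 272;  Point C−Point A: −504a − 307b = 87.7.
Solving gives a = −0.35750181, b = 0.30124075.
Then c = -368 − a·313134 − b·6487018 = −1842576.22.
At (312238, 6486300): z_contact = −111625.6 + 1953937.9 − 1842576.22 = -264.0 m.
Depth below ground = -77 − (-264.0) = 187 m.

187 m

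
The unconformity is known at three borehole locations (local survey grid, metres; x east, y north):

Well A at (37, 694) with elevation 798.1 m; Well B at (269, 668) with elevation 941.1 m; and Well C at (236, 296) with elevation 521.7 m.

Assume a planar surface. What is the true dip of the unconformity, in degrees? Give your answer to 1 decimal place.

52.3°

Two edge vectors: Well A→Well B = (232, -26, 143), Well A→Well C = (199, -398, -276.4).
Normal n = (Well A→Well B) × (Well A→Well C) = (64100.4, 92581.8, -87162).
So ∂z/∂x = −n_x/n_z = 0.73542 and ∂z/∂y = −n_y/n_z = 1.06218.
Gradient magnitude |∇z| = √(a² + b²) = √(0.54084 + 1.12823) = 1.29192.
True dip = arctan(1.29192) = 52.3°, dipping toward SW (azimuth ≈ 215°).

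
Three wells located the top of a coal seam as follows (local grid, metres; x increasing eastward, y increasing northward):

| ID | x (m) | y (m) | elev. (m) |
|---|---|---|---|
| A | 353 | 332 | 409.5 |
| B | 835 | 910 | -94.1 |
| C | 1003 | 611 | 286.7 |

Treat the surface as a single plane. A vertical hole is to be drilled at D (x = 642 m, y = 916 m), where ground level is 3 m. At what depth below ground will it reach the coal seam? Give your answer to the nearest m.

Two edge vectors: A→B = (482, 578, -503.6), A→C = (650, 279, -122.8).
Normal n = (A→B) × (A→C) = (69526, -268150.4, -241222).
So ∂z/∂x = −n_x/n_z = 0.28822 and ∂z/∂y = −n_y/n_z = −1.11163.
Intercept c from A: 409.5 − 101.74 + 369.06 = 676.82.
At (642, 916): z_contact = 185.0 − 1018.3 + 676.82 = -156.4 m.
Depth below ground = 3 − (-156.4) = 159 m.

159 m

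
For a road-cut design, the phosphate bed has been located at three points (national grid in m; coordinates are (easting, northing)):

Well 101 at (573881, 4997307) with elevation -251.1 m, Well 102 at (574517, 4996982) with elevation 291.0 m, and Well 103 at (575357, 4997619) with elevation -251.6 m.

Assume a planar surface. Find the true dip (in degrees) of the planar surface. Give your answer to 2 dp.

50.34°

Two edge vectors: Well 101→Well 102 = (636, -325, 542.1), Well 101→Well 103 = (1476, 312, -0.5).
Normal n = (Well 101→Well 102) × (Well 101→Well 103) = (-168972.7, 800457.6, 678132).
So ∂z/∂E = −n_x/n_z = 0.24917 and ∂z/∂N = −n_y/n_z = −1.18039.
Gradient magnitude |∇z| = √(a² + b²) = √(0.06209 + 1.39331) = 1.20640.
True dip = arctan(1.20640) = 50.34°, dipping toward NNW (azimuth ≈ 348°).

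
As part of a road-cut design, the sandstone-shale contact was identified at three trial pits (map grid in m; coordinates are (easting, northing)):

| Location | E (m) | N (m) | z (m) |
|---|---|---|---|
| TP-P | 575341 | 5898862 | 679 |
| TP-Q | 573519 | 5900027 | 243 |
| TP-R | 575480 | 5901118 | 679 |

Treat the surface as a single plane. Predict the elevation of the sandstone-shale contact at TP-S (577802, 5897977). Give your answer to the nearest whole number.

Let the plane be z = a·E + b·N + c.
TP-Q−TP-P: −1822a + 1165b = −436;  TP-R−TP-P: 139a + 2256b = 0.
Solving gives a = 0.23022741, b = −0.01418511.
Then c = 679 − a·575341 − b·5898862 = −48104.26.
At (577802, 5897977): z = 133025.9 − 83663.5 − 48104.26 = 1258.1 m.

1258 m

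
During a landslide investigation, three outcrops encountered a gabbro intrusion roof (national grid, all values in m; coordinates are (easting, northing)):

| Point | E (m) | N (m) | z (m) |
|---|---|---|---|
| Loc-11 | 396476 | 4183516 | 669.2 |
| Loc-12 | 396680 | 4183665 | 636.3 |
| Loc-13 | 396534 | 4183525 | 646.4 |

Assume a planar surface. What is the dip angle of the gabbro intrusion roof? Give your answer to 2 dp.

Let the plane be z = a·E + b·N + c.
Loc-12−Loc-11: 204a + 149b = −32.9;  Loc-13−Loc-11: 58a + 9b = −22.8.
Solving gives a = −0.45564, b = 0.40303.
Gradient magnitude |∇z| = √(a² + b²) = √(0.20761 + 0.16243) = 0.60831.
True dip = arctan(0.60831) = 31.31°, dipping toward SE (azimuth ≈ 131°).

31.31°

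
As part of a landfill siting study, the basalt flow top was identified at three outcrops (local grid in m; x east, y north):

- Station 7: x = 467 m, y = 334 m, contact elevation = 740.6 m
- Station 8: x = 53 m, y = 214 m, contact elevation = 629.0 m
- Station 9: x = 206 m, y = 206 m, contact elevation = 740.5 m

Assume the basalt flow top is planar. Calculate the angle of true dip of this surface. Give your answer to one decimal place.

Two edge vectors: Station 7→Station 8 = (-414, -120, -111.6), Station 7→Station 9 = (-261, -128, -0.1).
Normal n = (Station 7→Station 8) × (Station 7→Station 9) = (-14272.8, 29086.2, 21672).
So ∂z/∂x = −n_x/n_z = 0.65858 and ∂z/∂y = −n_y/n_z = −1.34211.
Gradient magnitude |∇z| = √(a² + b²) = √(0.43373 + 1.80126) = 1.49499.
True dip = arctan(1.49499) = 56.2°, dipping toward NNW (azimuth ≈ 334°).

56.2°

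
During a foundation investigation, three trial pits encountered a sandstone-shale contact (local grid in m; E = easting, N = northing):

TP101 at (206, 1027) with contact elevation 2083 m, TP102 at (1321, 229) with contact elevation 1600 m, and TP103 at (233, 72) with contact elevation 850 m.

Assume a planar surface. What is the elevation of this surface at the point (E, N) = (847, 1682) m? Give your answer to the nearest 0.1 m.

3259.1 m

Two edge vectors: TP101→TP102 = (1115, -798, -483), TP101→TP103 = (27, -955, -1233).
Normal n = (TP101→TP102) × (TP101→TP103) = (522669, 1361754, -1043279).
So ∂z/∂E = −n_x/n_z = 0.500987 and ∂z/∂N = −n_y/n_z = 1.305264.
Intercept c from TP101: 2083 − 103.20 − 1340.51 = 639.29.
At (847, 1682): z = 424.3 + 2195.5 + 639.29 = 3259.1 m.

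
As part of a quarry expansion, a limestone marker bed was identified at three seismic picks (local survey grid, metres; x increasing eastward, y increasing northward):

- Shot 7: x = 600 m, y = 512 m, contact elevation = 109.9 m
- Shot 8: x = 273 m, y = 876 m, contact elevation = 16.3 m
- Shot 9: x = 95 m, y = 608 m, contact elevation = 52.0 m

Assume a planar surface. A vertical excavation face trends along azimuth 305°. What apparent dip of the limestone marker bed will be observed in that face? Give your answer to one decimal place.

9.7°

Let the plane be z = a·x + b·y + c.
Shot 8−Shot 7: −327a + 364b = −93.6;  Shot 9−Shot 7: −505a + 96b = −57.9.
Solving gives a = 0.07932, b = −0.18589.
Unit vector along 305° is (sin 305°, cos 305°) = (-0.8192, 0.5736).
Slope in that direction = a·(-0.8192) + b·(0.5736) = −0.17159.
Apparent dip = arctan|0.17159| = 9.7° (true dip is 11.4°, so apparent ≤ true as expected).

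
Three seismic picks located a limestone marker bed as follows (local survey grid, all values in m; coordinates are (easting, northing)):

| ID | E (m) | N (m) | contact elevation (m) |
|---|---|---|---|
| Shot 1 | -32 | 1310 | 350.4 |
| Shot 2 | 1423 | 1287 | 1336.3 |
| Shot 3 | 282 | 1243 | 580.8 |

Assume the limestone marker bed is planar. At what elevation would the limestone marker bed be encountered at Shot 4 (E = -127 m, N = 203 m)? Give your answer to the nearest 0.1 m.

Two edge vectors: Shot 1→Shot 2 = (1455, -23, 985.9), Shot 1→Shot 3 = (314, -67, 230.4).
Normal n = (Shot 1→Shot 2) × (Shot 1→Shot 3) = (60756.1, -25659.4, -90263).
So ∂z/∂E = −n_x/n_z = 0.673101 and ∂z/∂N = −n_y/n_z = −0.284274.
Intercept c from Shot 1: 350.4 + 21.54 + 372.40 = 744.34.
At (-127, 203): z = −85.5 − 57.7 + 744.34 = 601.1 m.

601.1 m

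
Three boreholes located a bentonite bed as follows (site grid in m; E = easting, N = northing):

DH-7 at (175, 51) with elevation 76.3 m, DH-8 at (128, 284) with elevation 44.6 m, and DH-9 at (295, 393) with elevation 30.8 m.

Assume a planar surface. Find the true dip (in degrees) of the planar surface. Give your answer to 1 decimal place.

7.7°

Let the plane be z = a·E + b·N + c.
DH-8−DH-7: −47a + 233b = −31.7;  DH-9−DH-7: 120a + 342b = −45.5.
Solving gives a = 0.00545, b = −0.13495.
Gradient magnitude |∇z| = √(a² + b²) = √(0.00003 + 0.01821) = 0.13506.
True dip = arctan(0.13506) = 7.7°, dipping toward N (azimuth ≈ 358°).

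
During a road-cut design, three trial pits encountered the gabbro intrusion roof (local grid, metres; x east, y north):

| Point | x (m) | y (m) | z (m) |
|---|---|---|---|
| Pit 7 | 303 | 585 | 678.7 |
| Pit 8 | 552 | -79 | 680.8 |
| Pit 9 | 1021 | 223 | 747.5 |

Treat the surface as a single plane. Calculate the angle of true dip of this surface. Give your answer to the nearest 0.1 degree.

7.0°

Two edge vectors: Pit 7→Pit 8 = (249, -664, 2.1), Pit 7→Pit 9 = (718, -362, 68.8).
Normal n = (Pit 7→Pit 8) × (Pit 7→Pit 9) = (-44923, -15623.4, 386614).
So ∂z/∂x = −n_x/n_z = 0.11620 and ∂z/∂y = −n_y/n_z = 0.04041.
Gradient magnitude |∇z| = √(a² + b²) = √(0.01350 + 0.00163) = 0.12302.
True dip = arctan(0.12302) = 7.0°, dipping toward WSW (azimuth ≈ 251°).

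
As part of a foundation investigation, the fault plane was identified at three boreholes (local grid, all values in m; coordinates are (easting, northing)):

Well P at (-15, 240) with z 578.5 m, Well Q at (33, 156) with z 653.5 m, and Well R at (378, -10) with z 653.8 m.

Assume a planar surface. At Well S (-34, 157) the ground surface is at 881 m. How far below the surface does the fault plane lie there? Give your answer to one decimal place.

Let the plane be z = a·E + b·N + c.
Well Q−Well P: 48a − 84b = 75;  Well R−Well P: 393a − 250b = 75.3.
Solving gives a = −0.59132, b = −1.23075.
Then c = 578.5 − a·-15 − b·240 = 865.01.
At (-34, 157): z_contact = 20.10 − 193.23 + 865.01 = 691.89 m.
Depth below ground = 881 − 691.89 = 189.1 m.

189.1 m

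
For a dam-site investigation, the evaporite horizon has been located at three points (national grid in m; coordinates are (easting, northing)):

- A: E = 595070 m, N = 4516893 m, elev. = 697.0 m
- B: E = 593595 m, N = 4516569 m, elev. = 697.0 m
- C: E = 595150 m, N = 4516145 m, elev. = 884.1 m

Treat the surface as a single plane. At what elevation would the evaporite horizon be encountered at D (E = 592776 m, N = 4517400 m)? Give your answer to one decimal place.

449.9 m

Two edge vectors: A→B = (-1475, -324, 0), A→C = (80, -748, 187.1).
Normal n = (A→B) × (A→C) = (-60620.4, 275972.5, 1129220).
So ∂z/∂E = −n_x/n_z = 0.053683427 and ∂z/∂N = −n_y/n_z = −0.244392147.
Intercept c from A: 697 − 31945.40 + 1103893.18 = 1072644.78.
At (592776, 4517400): z = 31822.2 − 1104017.1 + 1072644.78 = 449.9 m.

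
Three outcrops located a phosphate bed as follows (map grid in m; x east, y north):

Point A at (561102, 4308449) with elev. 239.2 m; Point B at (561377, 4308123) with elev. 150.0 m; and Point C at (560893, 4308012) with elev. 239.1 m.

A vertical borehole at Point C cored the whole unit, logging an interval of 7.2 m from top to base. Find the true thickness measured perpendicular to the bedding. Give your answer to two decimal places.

Two edge vectors: Point A→Point B = (275, -326, -89.2), Point A→Point C = (-209, -437, -0.1).
Normal n = (Point A→Point B) × (Point A→Point C) = (-38947.8, 18670.3, -188309).
So ∂z/∂x = −n_x/n_z = −0.20683 and ∂z/∂y = −n_y/n_z = 0.09915.
|∇z| = √(a²+b²) = 0.22937, so dip δ = arctan(0.22937) = 12.92°.
True thickness = vertical thickness × cos δ = 7.2 × cos 12.92° = 7.02 m.

7.02 m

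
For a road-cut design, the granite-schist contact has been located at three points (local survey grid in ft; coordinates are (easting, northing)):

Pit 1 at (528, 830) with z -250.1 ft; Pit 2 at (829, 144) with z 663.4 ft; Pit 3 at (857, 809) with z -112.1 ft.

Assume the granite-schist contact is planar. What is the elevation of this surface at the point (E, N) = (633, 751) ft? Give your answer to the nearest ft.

-121 ft

Two edge vectors: Pit 1→Pit 2 = (301, -686, 913.5), Pit 1→Pit 3 = (329, -21, 138).
Normal n = (Pit 1→Pit 2) × (Pit 1→Pit 3) = (-75484.5, 259003.5, 219373).
So ∂z/∂E = −n_x/n_z = 0.34409 and ∂z/∂N = −n_y/n_z = −1.18065.
Intercept c from Pit 1: -250.1 − 181.68 + 979.94 = 548.16.
At (633, 751): z = 217.8 − 886.7 + 548.16 = -120.7 ft.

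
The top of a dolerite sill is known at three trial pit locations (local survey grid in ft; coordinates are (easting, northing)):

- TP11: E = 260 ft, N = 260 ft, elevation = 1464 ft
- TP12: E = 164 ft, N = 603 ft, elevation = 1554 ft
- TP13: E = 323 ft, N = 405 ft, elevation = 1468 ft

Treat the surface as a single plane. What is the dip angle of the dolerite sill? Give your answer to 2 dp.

Let the plane be z = a·E + b·N + c.
TP12−TP11: −96a + 343b = 90;  TP13−TP11: 63a + 145b = 4.
Solving gives a = −0.32869, b = 0.17040.
Gradient magnitude |∇z| = √(a² + b²) = √(0.10804 + 0.02903) = 0.37023.
True dip = arctan(0.37023) = 20.32°, dipping toward ESE (azimuth ≈ 117°).

20.32°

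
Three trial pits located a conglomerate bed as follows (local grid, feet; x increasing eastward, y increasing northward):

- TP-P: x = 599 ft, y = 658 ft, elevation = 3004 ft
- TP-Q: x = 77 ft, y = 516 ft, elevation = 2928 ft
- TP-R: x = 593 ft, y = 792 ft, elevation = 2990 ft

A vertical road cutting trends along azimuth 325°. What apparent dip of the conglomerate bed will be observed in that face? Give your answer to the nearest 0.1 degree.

Let the plane be z = a·x + b·y + c.
TP-Q−TP-P: −522a − 142b = −76;  TP-R−TP-P: −6a + 134b = −14.
Solving gives a = 0.17192, b = −0.09678.
Unit vector along 325° is (sin 325°, cos 325°) = (-0.5736, 0.8192).
Slope in that direction = a·(-0.5736) + b·(0.8192) = −0.17789.
Apparent dip = arctan|0.17789| = 10.1° (true dip is 11.2°, so apparent ≤ true as expected).

10.1°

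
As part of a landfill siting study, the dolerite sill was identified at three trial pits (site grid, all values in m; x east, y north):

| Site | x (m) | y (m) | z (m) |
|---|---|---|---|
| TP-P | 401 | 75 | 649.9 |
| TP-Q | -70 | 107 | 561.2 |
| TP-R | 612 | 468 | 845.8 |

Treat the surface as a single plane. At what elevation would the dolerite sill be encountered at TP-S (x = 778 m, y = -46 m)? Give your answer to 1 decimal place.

Let the plane be z = a·x + b·y + c.
TP-Q−TP-P: −471a + 32b = −88.7;  TP-R−TP-P: 211a + 393b = 195.9.
Solving gives a = 0.21437, b = 0.38338.
Then c = 649.9 − a·401 − b·75 = 535.18.
At (778, -46): z = 166.8 − 17.6 + 535.18 = 684.3 m.

684.3 m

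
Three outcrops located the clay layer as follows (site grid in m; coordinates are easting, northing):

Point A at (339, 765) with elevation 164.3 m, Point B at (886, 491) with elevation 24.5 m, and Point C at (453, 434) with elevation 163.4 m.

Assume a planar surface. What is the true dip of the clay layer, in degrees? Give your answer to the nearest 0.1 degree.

18.0°

Let the plane be z = a·easting + b·northing + c.
Point B−Point A: 547a − 274b = −139.8;  Point C−Point A: 114a − 331b = −0.9.
Solving gives a = −0.30721, b = −0.10309.
Gradient magnitude |∇z| = √(a² + b²) = √(0.09438 + 0.01063) = 0.32405.
True dip = arctan(0.32405) = 18.0°, dipping toward ENE (azimuth ≈ 071°).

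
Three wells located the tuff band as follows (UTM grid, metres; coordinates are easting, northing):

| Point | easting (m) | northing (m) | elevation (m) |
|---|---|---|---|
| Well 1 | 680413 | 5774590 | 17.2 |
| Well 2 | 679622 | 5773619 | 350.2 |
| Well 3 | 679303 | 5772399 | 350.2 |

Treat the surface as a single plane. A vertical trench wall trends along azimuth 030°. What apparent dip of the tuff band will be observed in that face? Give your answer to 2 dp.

9.63°

Let the plane be z = a·easting + b·northing + c.
Well 2−Well 1: −791a − 971b = 333;  Well 3−Well 1: −1110a − 2191b = 333.
Solving gives a = −0.61999, b = 0.16211.
Unit vector along 030° is (sin 30°, cos 30°) = (0.5000, 0.8660).
Slope in that direction = a·(0.5000) + b·(0.8660) = −0.16960.
Apparent dip = arctan|0.16960| = 9.63° (true dip is 32.7°, so apparent ≤ true as expected).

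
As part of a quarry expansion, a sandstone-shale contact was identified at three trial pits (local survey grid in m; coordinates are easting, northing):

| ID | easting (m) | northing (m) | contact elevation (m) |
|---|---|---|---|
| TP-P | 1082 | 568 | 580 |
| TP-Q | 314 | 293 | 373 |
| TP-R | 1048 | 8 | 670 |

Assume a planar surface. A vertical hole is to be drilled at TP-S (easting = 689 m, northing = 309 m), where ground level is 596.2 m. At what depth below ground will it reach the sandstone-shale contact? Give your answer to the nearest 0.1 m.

100.7 m

Two edge vectors: TP-P→TP-Q = (-768, -275, -207), TP-P→TP-R = (-34, -560, 90).
Normal n = (TP-P→TP-Q) × (TP-P→TP-R) = (-140670, 76158, 420730).
So ∂z/∂easting = −n_x/n_z = 0.334347 and ∂z/∂northing = −n_y/n_z = −0.181014.
Intercept c from TP-P: 580 − 361.76 + 102.82 = 321.05.
At (689, 309): z_contact = 230.37 − 55.93 + 321.05 = 495.48 m.
Depth below ground = 596.2 − 495.48 = 100.7 m.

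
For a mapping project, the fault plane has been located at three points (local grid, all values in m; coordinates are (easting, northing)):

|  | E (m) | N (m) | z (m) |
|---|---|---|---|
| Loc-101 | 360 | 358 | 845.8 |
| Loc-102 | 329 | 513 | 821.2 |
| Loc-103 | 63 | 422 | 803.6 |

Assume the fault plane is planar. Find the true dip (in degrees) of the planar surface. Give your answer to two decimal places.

Two edge vectors: Loc-101→Loc-102 = (-31, 155, -24.6), Loc-101→Loc-103 = (-297, 64, -42.2).
Normal n = (Loc-101→Loc-102) × (Loc-101→Loc-103) = (-4966.6, 5998, 44051).
So ∂z/∂E = −n_x/n_z = 0.11275 and ∂z/∂N = −n_y/n_z = −0.13616.
Gradient magnitude |∇z| = √(a² + b²) = √(0.01271 + 0.01854) = 0.17678.
True dip = arctan(0.17678) = 10.03°, dipping toward NW (azimuth ≈ 320°).

10.03°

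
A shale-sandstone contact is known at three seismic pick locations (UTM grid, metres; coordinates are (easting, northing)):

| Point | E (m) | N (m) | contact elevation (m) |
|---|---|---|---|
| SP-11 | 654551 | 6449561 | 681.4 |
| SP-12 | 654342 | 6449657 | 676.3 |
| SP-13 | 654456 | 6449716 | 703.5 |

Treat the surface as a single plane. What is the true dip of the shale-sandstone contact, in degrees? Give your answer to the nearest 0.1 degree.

14.2°

Two edge vectors: SP-11→SP-12 = (-209, 96, -5.1), SP-11→SP-13 = (-95, 155, 22.1).
Normal n = (SP-11→SP-12) × (SP-11→SP-13) = (2912.1, 5103.4, -23275).
So ∂z/∂E = −n_x/n_z = 0.12512 and ∂z/∂N = −n_y/n_z = 0.21927.
Gradient magnitude |∇z| = √(a² + b²) = √(0.01565 + 0.04808) = 0.25245.
True dip = arctan(0.25245) = 14.2°, dipping toward SSW (azimuth ≈ 210°).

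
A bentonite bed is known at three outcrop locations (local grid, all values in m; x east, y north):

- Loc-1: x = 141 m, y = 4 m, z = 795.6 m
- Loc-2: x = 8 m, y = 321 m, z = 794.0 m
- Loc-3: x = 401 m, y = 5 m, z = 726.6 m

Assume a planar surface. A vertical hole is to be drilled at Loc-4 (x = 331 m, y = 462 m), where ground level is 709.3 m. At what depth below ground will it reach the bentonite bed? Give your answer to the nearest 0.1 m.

17.3 m

Let the plane be z = a·x + b·y + c.
Loc-2−Loc-1: −133a + 317b = −1.6;  Loc-3−Loc-1: 260a + 1b = −69.
Solving gives a = −0.26494, b = −0.11620.
Then c = 795.6 − a·141 − b·4 = 833.42.
At (331, 462): z_contact = −87.69 − 53.69 + 833.42 = 692.04 m.
Depth below ground = 709.3 − 692.04 = 17.3 m.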